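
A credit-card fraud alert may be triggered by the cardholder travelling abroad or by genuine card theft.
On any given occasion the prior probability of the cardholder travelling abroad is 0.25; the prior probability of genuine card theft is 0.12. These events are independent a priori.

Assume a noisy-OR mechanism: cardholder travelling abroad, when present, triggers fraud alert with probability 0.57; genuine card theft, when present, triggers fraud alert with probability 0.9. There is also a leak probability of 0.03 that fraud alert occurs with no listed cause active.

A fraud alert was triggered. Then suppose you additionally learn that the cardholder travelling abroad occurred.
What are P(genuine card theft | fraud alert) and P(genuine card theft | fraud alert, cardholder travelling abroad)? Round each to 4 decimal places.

Under noisy-OR, P(fraud alert | causes) = 1 − (1−0.03)·∏(1−qᵢ) over the active causes.
P(fraud alert) = 0.03*0.75*0.88 + 0.903*0.75*0.12 + 0.5829*0.25*0.88 + 0.95829*0.25*0.12 = 0.019800 + 0.081270 + 0.128238 + 0.028749 = 0.258057
Of this, 0.110019 comes from 0.081270 + 0.028749 (the genuine card theft=true cases).
So P(genuine card theft | fraud alert) = 0.110019/0.258057 ≈ 0.4263.

Now condition on the additional information:
For the numerator, keep only genuine card theft=true terms: 0.95829×0.12 = 0.114995
Normalizer over all consistent configurations: 0.5829×0.88 + 0.95829×0.12 = 0.627947
P(genuine card theft | fraud alert, cardholder travelling abroad) = 0.114995/0.627947 ≈ 0.1831
Conditioning on cardholder travelling abroad lowers the posterior on genuine card theft: the classic explaining-away effect in a common-effect structure.

P(genuine card theft | fraud alert) ≈ 0.4263; P(genuine card theft | fraud alert, cardholder travelling abroad) ≈ 0.1831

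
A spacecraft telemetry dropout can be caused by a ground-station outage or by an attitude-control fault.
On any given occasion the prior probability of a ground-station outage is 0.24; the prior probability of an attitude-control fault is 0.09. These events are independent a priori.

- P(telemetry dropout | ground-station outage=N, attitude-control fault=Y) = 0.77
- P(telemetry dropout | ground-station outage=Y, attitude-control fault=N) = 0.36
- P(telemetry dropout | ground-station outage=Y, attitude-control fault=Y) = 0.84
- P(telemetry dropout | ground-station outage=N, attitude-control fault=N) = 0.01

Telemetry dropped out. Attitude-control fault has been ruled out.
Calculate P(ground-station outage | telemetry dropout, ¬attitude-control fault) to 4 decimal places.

P(ground-station outage | telemetry dropout, ¬attitude-control fault) ≈ 0.9191

Enumerate both values of ground-station outage and weight by the priors:
  P(telemetry dropout | ¬attitude-control fault) = 0.01×0.76 + 0.36×0.24
        = 0.007600 + 0.086400 = 0.094000
Configurations with ground-station outage contribute 0.086400, so
  P(ground-station outage | telemetry dropout, ¬attitude-control fault) = 0.086400 / 0.094000 ≈ 0.9191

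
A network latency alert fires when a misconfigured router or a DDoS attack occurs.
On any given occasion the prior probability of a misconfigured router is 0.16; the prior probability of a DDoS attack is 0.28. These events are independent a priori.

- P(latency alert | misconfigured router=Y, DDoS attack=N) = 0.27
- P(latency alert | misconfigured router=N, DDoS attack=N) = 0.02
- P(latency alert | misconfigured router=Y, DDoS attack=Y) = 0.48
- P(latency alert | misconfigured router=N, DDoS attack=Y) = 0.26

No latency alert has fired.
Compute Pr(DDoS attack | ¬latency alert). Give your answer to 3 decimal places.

Pr(DDoS attack | ¬latency alert) ≈ 0.226

For the numerator, keep only DDoS attack=true terms: 0.174048 + 0.023296 = 0.197344
Denominator P(¬latency alert): 0.98*0.84*0.72 + 0.74*0.84*0.28 + 0.73*0.16*0.72 + 0.52*0.16*0.28 = 0.874144
Posterior = 0.197344 / 0.874144 ≈ 0.226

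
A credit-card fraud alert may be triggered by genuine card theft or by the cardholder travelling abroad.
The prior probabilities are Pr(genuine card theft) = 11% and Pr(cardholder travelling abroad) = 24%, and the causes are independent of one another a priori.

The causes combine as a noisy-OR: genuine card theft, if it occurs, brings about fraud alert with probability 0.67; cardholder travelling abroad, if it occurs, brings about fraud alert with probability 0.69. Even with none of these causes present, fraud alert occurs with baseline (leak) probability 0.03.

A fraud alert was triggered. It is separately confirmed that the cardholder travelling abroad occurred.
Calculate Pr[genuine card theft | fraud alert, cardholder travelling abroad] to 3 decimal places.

Under noisy-OR, P(fraud alert | causes) = 1 − (1−0.03)·∏(1−qᵢ) over the active causes.
For the numerator, keep only genuine card theft=true terms: 0.900769·0.11 = 0.099085
The normalizing constant is 0.6993·0.89 + 0.900769·0.11 = 0.721462
P(genuine card theft | fraud alert, cardholder travelling abroad) = 0.099085/0.721462 ≈ 0.137

Pr[genuine card theft | fraud alert, cardholder travelling abroad] ≈ 0.137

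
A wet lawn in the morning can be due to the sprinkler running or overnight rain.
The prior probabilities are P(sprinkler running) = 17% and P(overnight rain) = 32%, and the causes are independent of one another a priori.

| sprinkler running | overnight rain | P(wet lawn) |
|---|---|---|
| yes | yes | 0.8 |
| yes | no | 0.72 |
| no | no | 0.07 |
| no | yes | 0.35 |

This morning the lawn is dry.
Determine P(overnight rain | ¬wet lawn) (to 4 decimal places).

P(¬wet lawn) = 0.93*0.83*0.68 + 0.65*0.83*0.32 + 0.28*0.17*0.68 + 0.2*0.17*0.32 = 0.524892 + 0.172640 + 0.032368 + 0.010880 = 0.740780
Of this, 0.183520 comes from 0.172640 + 0.010880 (the overnight rain=true cases).
So P(overnight rain | ¬wet lawn) = 0.183520/0.740780 ≈ 0.2477.

P(overnight rain | ¬wet lawn) ≈ 0.2477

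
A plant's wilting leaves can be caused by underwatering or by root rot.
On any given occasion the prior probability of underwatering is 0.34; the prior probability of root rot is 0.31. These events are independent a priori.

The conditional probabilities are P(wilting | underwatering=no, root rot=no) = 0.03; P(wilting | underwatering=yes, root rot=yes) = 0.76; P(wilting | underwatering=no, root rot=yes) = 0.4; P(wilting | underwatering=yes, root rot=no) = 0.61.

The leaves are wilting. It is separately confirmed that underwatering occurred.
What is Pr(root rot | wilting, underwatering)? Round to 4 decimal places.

P(wilting | underwatering) = 0.61·0.69 + 0.76·0.31 = 0.420900 + 0.235600 = 0.656500
Of this, 0.235600 comes from 0.76·0.31 (the root rot=true cases).
So P(root rot | wilting, underwatering) = 0.235600/0.656500 ≈ 0.3589.

Pr(root rot | wilting, underwatering) ≈ 0.3589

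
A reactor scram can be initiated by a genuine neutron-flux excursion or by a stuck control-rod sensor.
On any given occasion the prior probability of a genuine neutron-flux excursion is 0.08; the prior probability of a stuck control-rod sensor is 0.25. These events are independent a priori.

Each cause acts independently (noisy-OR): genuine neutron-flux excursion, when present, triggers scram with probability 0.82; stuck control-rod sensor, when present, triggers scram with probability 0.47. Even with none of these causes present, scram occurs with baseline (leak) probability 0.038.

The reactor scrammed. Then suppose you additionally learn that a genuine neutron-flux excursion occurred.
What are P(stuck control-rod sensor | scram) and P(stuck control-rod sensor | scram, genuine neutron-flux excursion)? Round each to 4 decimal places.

P(stuck control-rod sensor | scram) ≈ 0.6332; P(stuck control-rod sensor | scram, genuine neutron-flux excursion) ≈ 0.2680

Under noisy-OR, P(scram | causes) = 1 − (1−0.038)·∏(1−qᵢ) over the active causes.
By total probability over the 4 (genuine neutron-flux excursion, stuck control-rod sensor) configurations:
  P(scram) = 0.038×0.92×0.75 + 0.49014×0.92×0.25 + 0.82684×0.08×0.75 + 0.908225×0.08×0.25
        = 0.026220 + 0.112732 + 0.049610 + 0.018165 = 0.206727
Configurations with stuck control-rod sensor contribute 0.130897, so
  P(stuck control-rod sensor | scram) = 0.130897 / 0.206727 ≈ 0.6332

Now also conditioning on genuine neutron-flux excursion=true:
Weight on stuck control-rod sensor=true, given the evidence: 0.908225*0.25 = 0.227056
Normalizer over all consistent configurations: 0.82684*0.75 + 0.908225*0.25 = 0.847186
Posterior = 0.227056 / 0.847186 ≈ 0.2680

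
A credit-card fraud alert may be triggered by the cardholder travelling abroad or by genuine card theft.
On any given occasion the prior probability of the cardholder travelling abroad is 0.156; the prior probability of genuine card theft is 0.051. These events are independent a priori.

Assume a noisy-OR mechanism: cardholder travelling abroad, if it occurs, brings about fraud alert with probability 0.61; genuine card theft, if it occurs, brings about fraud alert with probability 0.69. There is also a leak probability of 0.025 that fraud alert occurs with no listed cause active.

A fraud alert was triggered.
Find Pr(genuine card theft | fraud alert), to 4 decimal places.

Under noisy-OR, P(fraud alert | causes) = 1 − (1−0.025)·∏(1−qᵢ) over the active causes.
By total probability over the 4 (cardholder travelling abroad, genuine card theft) configurations:
  P(fraud alert) = 0.025·0.844·0.949 + 0.69775·0.844·0.051 + 0.61975·0.156·0.949 + 0.882123·0.156·0.051
        = 0.020024 + 0.030034 + 0.091750 + 0.007018 = 0.148826
The terms with genuine card theft present sum to 0.037052, so
  P(genuine card theft | fraud alert) = 0.037052 / 0.148826 ≈ 0.2490

Pr(genuine card theft | fraud alert) ≈ 0.2490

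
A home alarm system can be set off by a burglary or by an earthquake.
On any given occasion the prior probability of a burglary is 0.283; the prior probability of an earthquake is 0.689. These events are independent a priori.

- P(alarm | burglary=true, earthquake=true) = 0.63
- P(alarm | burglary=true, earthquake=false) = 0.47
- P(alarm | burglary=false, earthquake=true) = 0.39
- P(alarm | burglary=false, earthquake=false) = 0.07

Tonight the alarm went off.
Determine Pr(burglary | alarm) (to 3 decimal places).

Pr(burglary | alarm) ≈ 0.441

Numerator (weight on configurations with burglary): 0.041366 + 0.122842 = 0.164208
Denominator P(alarm): 0.07×0.717×0.311 + 0.39×0.717×0.689 + 0.47×0.283×0.311 + 0.63×0.283×0.689 = 0.372482
Posterior = 0.164208 / 0.372482 ≈ 0.441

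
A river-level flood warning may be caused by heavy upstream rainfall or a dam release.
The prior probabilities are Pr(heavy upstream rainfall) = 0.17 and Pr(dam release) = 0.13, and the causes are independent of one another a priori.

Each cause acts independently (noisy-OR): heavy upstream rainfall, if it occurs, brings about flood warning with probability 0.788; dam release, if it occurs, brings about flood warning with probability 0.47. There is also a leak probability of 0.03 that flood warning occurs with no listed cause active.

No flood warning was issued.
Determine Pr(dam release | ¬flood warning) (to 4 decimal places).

Pr(dam release | ¬flood warning) ≈ 0.0734

Under noisy-OR, P(flood warning | causes) = 1 − (1−0.03)·∏(1−qᵢ) over the active causes.
Weight on dam release=true, given the evidence: 0.055471 + 0.002409 = 0.057880
Denominator P(¬flood warning): 0.97·0.83·0.87 + 0.5141·0.83·0.13 + 0.20564·0.17·0.87 + 0.108989·0.17·0.13 = 0.788731
Posterior = 0.057880 / 0.788731 ≈ 0.0734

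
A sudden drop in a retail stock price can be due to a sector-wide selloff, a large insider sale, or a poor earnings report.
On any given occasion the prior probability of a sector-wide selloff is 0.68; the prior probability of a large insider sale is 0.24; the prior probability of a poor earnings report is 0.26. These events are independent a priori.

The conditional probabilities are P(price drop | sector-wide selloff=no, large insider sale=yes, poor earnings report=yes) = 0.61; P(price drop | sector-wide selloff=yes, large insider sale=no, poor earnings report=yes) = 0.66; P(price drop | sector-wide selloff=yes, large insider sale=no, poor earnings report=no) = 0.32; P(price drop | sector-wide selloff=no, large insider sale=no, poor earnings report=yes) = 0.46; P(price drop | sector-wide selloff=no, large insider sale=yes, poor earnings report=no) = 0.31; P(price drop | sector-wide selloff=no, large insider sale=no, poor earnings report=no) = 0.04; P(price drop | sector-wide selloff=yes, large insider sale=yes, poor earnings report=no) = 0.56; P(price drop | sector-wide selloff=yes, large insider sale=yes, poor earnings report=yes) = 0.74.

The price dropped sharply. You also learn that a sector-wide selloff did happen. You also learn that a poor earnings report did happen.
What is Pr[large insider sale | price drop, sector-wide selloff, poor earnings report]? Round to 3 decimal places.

Pr[large insider sale | price drop, sector-wide selloff, poor earnings report] ≈ 0.261

Numerator (weight on configurations with large insider sale): 0.74×0.24 = 0.177600
The normalizing constant is 0.66×0.76 + 0.74×0.24 = 0.679200
P(large insider sale | price drop, sector-wide selloff, poor earnings report) = 0.177600/0.679200 ≈ 0.261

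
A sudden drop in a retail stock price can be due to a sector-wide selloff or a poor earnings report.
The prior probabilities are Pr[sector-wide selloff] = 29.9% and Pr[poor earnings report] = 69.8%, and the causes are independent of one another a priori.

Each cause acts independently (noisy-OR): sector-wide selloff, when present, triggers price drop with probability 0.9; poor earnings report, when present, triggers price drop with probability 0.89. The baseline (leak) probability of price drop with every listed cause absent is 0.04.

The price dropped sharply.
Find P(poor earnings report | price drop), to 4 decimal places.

Under noisy-OR, P(price drop | causes) = 1 − (1−0.04)·∏(1−qᵢ) over the active causes.
For the numerator, keep only poor earnings report=true terms: 0.437628 + 0.206498 = 0.644126
Denominator P(price drop): 0.04*0.701*0.302 + 0.8944*0.701*0.698 + 0.904*0.299*0.302 + 0.98944*0.299*0.698 = 0.734223
P(poor earnings report | price drop) = 0.644126/0.734223 ≈ 0.8773

P(poor earnings report | price drop) ≈ 0.8773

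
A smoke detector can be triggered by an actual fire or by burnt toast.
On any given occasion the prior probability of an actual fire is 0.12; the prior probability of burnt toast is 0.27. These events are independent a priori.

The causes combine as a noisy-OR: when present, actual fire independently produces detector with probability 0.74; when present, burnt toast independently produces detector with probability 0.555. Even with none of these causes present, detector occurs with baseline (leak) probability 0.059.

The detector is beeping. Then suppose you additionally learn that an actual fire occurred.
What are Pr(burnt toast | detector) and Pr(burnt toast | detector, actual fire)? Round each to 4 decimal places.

Under noisy-OR, P(detector | causes) = 1 − (1−0.059)·∏(1−qᵢ) over the active causes.
For the numerator, keep only burnt toast=true terms: 0.138106 + 0.028872 = 0.166978
Denominator P(detector): 0.059*0.88*0.73 + 0.581255*0.88*0.27 + 0.75534*0.12*0.73 + 0.891126*0.12*0.27 = 0.271048
Posterior = 0.166978 / 0.271048 ≈ 0.6160

Now also conditioning on actual fire=true:
Sum P(detector|·) weighted by the priors over both values of burnt toast:
  P(detector | actual fire) = 0.75534·0.73 + 0.891126·0.27
        = 0.551398 + 0.240604 = 0.792002
The terms with burnt toast present sum to 0.240604, so
  P(burnt toast | detector, actual fire) = 0.240604 / 0.792002 ≈ 0.3038
Conditioning on actual fire lowers the posterior on burnt toast: the classic explaining-away effect in a common-effect structure.

Pr(burnt toast | detector) ≈ 0.6160; Pr(burnt toast | detector, actual fire) ≈ 0.3038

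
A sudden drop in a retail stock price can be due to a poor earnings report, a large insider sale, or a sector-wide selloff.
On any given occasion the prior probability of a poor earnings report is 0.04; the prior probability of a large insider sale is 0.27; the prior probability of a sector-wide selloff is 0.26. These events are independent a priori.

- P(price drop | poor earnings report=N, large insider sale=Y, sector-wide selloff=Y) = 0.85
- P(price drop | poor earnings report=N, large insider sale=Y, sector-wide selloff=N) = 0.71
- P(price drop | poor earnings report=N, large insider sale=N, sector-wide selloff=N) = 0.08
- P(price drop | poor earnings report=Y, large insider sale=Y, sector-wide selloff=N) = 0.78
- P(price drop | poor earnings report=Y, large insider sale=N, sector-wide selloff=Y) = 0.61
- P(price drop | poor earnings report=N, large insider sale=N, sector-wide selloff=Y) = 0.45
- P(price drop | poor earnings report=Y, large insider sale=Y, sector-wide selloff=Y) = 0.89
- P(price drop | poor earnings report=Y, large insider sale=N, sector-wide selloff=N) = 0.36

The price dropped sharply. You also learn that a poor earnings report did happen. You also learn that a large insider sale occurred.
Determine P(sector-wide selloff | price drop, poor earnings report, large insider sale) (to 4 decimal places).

Numerator (weight on configurations with sector-wide selloff): 0.89*0.26 = 0.231400
The normalizing constant is 0.78*0.74 + 0.89*0.26 = 0.808600
Posterior = 0.231400 / 0.808600 ≈ 0.2862

P(sector-wide selloff | price drop, poor earnings report, large insider sale) ≈ 0.2862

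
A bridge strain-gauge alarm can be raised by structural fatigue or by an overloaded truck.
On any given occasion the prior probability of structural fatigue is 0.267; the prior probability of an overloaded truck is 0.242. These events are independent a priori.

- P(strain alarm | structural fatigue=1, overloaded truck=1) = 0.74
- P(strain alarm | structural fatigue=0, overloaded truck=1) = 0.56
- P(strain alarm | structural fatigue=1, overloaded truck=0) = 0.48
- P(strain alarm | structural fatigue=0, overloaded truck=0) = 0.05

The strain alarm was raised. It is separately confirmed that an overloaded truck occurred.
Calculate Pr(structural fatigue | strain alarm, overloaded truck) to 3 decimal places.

Sum P(strain alarm|·) weighted by the priors over both values of structural fatigue:
  P(strain alarm | overloaded truck) = 0.56*0.733 + 0.74*0.267
        = 0.410480 + 0.197580 = 0.608060
Configurations with structural fatigue contribute 0.197580, so
  P(structural fatigue | strain alarm, overloaded truck) = 0.197580 / 0.608060 ≈ 0.325

Pr(structural fatigue | strain alarm, overloaded truck) ≈ 0.325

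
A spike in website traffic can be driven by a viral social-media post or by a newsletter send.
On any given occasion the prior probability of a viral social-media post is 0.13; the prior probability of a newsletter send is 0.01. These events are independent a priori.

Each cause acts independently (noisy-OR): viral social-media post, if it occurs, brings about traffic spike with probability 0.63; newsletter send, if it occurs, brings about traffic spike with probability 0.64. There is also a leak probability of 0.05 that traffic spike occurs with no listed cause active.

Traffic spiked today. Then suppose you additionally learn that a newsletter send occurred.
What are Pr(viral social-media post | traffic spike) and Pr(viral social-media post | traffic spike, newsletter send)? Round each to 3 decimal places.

Pr(viral social-media post | traffic spike) ≈ 0.634; Pr(viral social-media post | traffic spike, newsletter send) ≈ 0.166

Under noisy-OR, P(traffic spike | causes) = 1 − (1−0.05)·∏(1−qᵢ) over the active causes.
Numerator (weight on configurations with viral social-media post): 0.083462 + 0.001135 = 0.084597
Normalizer over all consistent configurations: 0.05*0.87*0.99 + 0.658*0.87*0.01 + 0.6485*0.13*0.99 + 0.87346*0.13*0.01 = 0.133387
Posterior = 0.084597 / 0.133387 ≈ 0.634

Now condition on the additional information:
Enumerate both values of viral social-media post and weight by the priors:
  P(traffic spike | newsletter send) = 0.658·0.87 + 0.87346·0.13
        = 0.572460 + 0.113550 = 0.686010
The terms with viral social-media post present sum to 0.113550, so
  P(viral social-media post | traffic spike, newsletter send) = 0.113550 / 0.686010 ≈ 0.166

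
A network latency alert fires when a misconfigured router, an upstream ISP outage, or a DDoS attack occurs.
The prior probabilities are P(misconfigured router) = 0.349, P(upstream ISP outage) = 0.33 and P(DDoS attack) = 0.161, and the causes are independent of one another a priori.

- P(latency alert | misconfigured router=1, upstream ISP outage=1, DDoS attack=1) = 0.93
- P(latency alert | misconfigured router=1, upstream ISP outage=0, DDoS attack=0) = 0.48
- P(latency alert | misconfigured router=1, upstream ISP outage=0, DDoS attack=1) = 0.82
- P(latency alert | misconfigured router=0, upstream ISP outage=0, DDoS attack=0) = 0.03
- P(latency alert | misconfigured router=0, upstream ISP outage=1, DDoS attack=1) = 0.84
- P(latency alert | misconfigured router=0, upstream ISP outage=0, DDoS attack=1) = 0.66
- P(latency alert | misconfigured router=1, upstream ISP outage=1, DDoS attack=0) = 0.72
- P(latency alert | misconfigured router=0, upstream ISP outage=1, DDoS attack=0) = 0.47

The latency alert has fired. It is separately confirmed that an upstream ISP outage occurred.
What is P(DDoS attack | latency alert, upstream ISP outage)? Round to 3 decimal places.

P(DDoS attack | latency alert, upstream ISP outage) ≈ 0.231

Weight on DDoS attack=true, given the evidence: 0.088041 + 0.052256 = 0.140297
Denominator P(latency alert | upstream ISP outage): 0.47×0.651×0.839 + 0.84×0.651×0.161 + 0.72×0.349×0.839 + 0.93×0.349×0.161 = 0.607830
P(DDoS attack | latency alert, upstream ISP outage) = 0.140297/0.607830 ≈ 0.231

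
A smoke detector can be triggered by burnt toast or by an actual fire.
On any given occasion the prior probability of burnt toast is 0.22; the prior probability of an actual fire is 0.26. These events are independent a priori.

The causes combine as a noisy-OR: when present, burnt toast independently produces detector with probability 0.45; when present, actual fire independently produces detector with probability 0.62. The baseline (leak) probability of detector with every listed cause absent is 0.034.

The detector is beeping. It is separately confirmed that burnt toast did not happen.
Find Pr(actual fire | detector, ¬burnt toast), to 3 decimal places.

Pr(actual fire | detector, ¬burnt toast) ≈ 0.867

Under noisy-OR, P(detector | causes) = 1 − (1−0.034)·∏(1−qᵢ) over the active causes.
Weight on actual fire=true, given the evidence: 0.63292·0.26 = 0.164559
Denominator P(detector | ¬burnt toast): 0.034·0.74 + 0.63292·0.26 = 0.189719
P(actual fire | detector, ¬burnt toast) = 0.164559/0.189719 ≈ 0.867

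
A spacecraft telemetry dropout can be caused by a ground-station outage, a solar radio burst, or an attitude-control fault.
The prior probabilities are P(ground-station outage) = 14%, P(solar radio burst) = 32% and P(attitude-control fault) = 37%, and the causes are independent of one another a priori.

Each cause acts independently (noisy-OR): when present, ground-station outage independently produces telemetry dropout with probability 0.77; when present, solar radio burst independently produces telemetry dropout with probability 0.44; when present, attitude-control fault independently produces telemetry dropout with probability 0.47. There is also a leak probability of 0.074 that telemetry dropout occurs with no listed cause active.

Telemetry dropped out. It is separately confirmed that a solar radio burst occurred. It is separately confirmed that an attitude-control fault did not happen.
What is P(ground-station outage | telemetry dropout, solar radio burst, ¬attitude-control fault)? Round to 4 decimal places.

P(ground-station outage | telemetry dropout, solar radio burst, ¬attitude-control fault) ≈ 0.2295

Under noisy-OR, P(telemetry dropout | causes) = 1 − (1−0.074)·∏(1−qᵢ) over the active causes.
By total probability over both values of ground-station outage:
  P(telemetry dropout | solar radio burst, ¬attitude-control fault) = 0.48144·0.86 + 0.880731·0.14
        = 0.414038 + 0.123302 = 0.537340
The terms with ground-station outage present sum to 0.123302, so
  P(ground-station outage | telemetry dropout, solar radio burst, ¬attitude-control fault) = 0.123302 / 0.537340 ≈ 0.2295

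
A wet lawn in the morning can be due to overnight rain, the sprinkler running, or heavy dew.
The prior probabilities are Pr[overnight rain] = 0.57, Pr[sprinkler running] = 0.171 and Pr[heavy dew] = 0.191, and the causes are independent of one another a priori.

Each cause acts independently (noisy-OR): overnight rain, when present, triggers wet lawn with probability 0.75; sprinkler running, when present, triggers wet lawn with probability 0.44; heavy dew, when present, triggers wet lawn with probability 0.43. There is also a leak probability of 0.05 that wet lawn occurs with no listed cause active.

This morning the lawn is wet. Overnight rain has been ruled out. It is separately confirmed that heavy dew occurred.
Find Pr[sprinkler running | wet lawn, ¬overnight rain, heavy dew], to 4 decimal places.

Pr[sprinkler running | wet lawn, ¬overnight rain, heavy dew] ≈ 0.2387

Under noisy-OR, P(wet lawn | causes) = 1 − (1−0.05)·∏(1−qᵢ) over the active causes.
For the numerator, keep only sprinkler running=true terms: 0.69676·0.171 = 0.119146
Denominator P(wet lawn | ¬overnight rain, heavy dew): 0.4585·0.829 + 0.69676·0.171 = 0.499243
P(sprinkler running | wet lawn, ¬overnight rain, heavy dew) = 0.119146/0.499243 ≈ 0.2387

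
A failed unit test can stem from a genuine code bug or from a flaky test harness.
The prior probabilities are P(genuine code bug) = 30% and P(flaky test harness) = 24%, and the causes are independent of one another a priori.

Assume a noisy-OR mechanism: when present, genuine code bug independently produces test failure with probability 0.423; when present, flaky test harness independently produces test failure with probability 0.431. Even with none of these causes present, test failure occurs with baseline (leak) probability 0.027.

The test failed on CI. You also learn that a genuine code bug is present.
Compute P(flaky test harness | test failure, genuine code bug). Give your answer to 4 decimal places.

P(flaky test harness | test failure, genuine code bug) ≈ 0.3289

Under noisy-OR, P(test failure | causes) = 1 − (1−0.027)·∏(1−qᵢ) over the active causes.
Sum P(test failure|·) weighted by the priors over both values of flaky test harness:
  P(test failure | genuine code bug) = 0.438579*0.76 + 0.680551*0.24
        = 0.333320 + 0.163332 = 0.496652
Keeping only the flaky test harness-present terms gives 0.163332, so
  P(flaky test harness | test failure, genuine code bug) = 0.163332 / 0.496652 ≈ 0.3289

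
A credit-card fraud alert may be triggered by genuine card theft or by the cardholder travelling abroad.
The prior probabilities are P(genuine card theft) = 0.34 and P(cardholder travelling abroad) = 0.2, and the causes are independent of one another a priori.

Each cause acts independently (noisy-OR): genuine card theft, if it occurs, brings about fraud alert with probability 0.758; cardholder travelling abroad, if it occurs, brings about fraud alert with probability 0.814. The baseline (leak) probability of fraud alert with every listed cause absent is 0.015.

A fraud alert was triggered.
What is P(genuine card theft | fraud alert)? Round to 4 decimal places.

Under noisy-OR, P(fraud alert | causes) = 1 − (1−0.015)·∏(1−qᵢ) over the active causes.
P(fraud alert) = 0.015*0.66*0.8 + 0.81679*0.66*0.2 + 0.76163*0.34*0.8 + 0.955663*0.34*0.2 = 0.007920 + 0.107816 + 0.207163 + 0.064985 = 0.387884
Of this, 0.272148 comes from 0.207163 + 0.064985 (the genuine card theft=true cases).
Hence the posterior is 0.272148/0.387884 ≈ 0.7016.

P(genuine card theft | fraud alert) ≈ 0.7016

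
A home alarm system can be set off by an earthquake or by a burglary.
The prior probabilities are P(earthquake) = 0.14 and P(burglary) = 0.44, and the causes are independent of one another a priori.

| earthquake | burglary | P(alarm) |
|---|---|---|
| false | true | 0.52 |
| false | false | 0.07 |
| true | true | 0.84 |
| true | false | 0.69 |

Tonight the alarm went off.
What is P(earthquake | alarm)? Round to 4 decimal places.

P(alarm) = 0.07·0.86·0.56 + 0.52·0.86·0.44 + 0.69·0.14·0.56 + 0.84·0.14·0.44 = 0.033712 + 0.196768 + 0.054096 + 0.051744 = 0.336320
The earthquake-present share is 0.054096 + 0.051744 = 0.105840.
Hence the posterior is 0.105840/0.336320 ≈ 0.3147.

P(earthquake | alarm) ≈ 0.3147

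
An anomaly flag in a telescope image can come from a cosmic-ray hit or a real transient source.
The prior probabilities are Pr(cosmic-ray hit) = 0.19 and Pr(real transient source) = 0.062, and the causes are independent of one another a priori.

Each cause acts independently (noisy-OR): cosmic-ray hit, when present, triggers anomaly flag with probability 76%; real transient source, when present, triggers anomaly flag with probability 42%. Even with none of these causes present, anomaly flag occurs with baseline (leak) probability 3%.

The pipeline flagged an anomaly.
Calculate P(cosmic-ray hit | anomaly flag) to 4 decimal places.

P(cosmic-ray hit | anomaly flag) ≈ 0.7665

Under noisy-OR, P(anomaly flag | causes) = 1 − (1−0.03)·∏(1−qᵢ) over the active causes.
P(anomaly flag) = 0.03×0.81×0.938 + 0.4374×0.81×0.062 + 0.7672×0.19×0.938 + 0.864976×0.19×0.062 = 0.022793 + 0.021966 + 0.136730 + 0.010189 = 0.191678
Restricting to configurations with cosmic-ray hit present: 0.136730 + 0.010189 = 0.146919.
Hence the posterior is 0.146919/0.191678 ≈ 0.7665.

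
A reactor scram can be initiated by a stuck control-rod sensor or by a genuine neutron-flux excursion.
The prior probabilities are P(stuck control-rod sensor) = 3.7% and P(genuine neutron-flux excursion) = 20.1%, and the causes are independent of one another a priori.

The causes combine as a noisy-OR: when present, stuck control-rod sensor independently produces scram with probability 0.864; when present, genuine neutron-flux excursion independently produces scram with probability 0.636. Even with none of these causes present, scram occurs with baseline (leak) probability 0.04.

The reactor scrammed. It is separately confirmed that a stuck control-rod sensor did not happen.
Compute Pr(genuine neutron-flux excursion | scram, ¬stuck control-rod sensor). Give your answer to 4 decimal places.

Under noisy-OR, P(scram | causes) = 1 − (1−0.04)·∏(1−qᵢ) over the active causes.
Numerator (weight on configurations with genuine neutron-flux excursion): 0.65056×0.201 = 0.130763
Denominator P(scram | ¬stuck control-rod sensor): 0.04×0.799 + 0.65056×0.201 = 0.162723
P(genuine neutron-flux excursion | scram, ¬stuck control-rod sensor) = 0.130763/0.162723 ≈ 0.8036

Pr(genuine neutron-flux excursion | scram, ¬stuck control-rod sensor) ≈ 0.8036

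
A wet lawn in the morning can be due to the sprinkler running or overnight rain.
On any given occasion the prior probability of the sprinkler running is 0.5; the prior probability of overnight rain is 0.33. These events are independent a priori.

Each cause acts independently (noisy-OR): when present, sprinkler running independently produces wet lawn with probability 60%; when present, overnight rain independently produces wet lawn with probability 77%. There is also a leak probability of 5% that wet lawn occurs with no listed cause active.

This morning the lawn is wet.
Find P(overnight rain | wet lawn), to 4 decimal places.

Under noisy-OR, P(wet lawn | causes) = 1 − (1−0.05)·∏(1−qᵢ) over the active causes.
P(wet lawn) = 0.05×0.5×0.67 + 0.7815×0.5×0.33 + 0.62×0.5×0.67 + 0.9126×0.5×0.33 = 0.016750 + 0.128947 + 0.207700 + 0.150579 = 0.503976
Restricting to configurations with overnight rain present: 0.128947 + 0.150579 = 0.279526.
Hence the posterior is 0.279526/0.503976 ≈ 0.5546.

P(overnight rain | wet lawn) ≈ 0.5546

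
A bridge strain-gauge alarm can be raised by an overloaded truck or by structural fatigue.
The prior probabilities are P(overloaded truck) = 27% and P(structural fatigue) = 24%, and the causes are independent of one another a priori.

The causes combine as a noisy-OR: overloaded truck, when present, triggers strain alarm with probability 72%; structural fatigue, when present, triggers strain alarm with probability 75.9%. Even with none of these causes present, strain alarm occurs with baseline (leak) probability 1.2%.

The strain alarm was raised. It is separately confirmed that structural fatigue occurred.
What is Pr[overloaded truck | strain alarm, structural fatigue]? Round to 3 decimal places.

Under noisy-OR, P(strain alarm | causes) = 1 − (1−0.012)·∏(1−qᵢ) over the active causes.
Numerator (weight on configurations with overloaded truck): 0.93333×0.27 = 0.251999
The normalizing constant is 0.761892×0.73 + 0.93333×0.27 = 0.808180
P(overloaded truck | strain alarm, structural fatigue) = 0.251999/0.808180 ≈ 0.312

Pr[overloaded truck | strain alarm, structural fatigue] ≈ 0.312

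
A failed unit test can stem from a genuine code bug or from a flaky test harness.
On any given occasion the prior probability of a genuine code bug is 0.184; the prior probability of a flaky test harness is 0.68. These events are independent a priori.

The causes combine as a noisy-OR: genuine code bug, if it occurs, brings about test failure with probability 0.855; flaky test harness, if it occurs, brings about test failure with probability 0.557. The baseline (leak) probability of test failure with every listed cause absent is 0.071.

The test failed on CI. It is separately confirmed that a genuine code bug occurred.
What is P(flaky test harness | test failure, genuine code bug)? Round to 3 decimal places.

P(flaky test harness | test failure, genuine code bug) ≈ 0.698

Under noisy-OR, P(test failure | causes) = 1 − (1−0.071)·∏(1−qᵢ) over the active causes.
Sum P(test failure|·) weighted by the priors over both values of flaky test harness:
  P(test failure | genuine code bug) = 0.865295*0.32 + 0.940326*0.68
        = 0.276894 + 0.639422 = 0.916316
The terms with flaky test harness present sum to 0.639422, so
  P(flaky test harness | test failure, genuine code bug) = 0.639422 / 0.916316 ≈ 0.698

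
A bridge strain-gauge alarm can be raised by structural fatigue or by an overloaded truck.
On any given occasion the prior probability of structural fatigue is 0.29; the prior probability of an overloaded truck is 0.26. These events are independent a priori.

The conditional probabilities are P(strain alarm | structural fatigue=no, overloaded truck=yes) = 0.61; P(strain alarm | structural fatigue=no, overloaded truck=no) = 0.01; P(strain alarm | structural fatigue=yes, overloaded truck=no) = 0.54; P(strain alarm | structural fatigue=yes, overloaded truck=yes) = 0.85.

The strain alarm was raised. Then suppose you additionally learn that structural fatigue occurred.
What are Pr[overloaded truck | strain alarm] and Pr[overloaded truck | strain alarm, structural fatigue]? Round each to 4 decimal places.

Pr[overloaded truck | strain alarm] ≈ 0.5933; Pr[overloaded truck | strain alarm, structural fatigue] ≈ 0.3561

By total probability over the 4 (structural fatigue, overloaded truck) configurations:
  P(strain alarm) = 0.01*0.71*0.74 + 0.61*0.71*0.26 + 0.54*0.29*0.74 + 0.85*0.29*0.26
        = 0.005254 + 0.112606 + 0.115884 + 0.064090 = 0.297834
The terms with overloaded truck present sum to 0.176696, so
  P(overloaded truck | strain alarm) = 0.176696 / 0.297834 ≈ 0.5933

Now also conditioning on structural fatigue=true:
Sum P(strain alarm|·) weighted by the priors over both values of overloaded truck:
  P(strain alarm | structural fatigue) = 0.54*0.74 + 0.85*0.26
        = 0.399600 + 0.221000 = 0.620600
The terms with overloaded truck present sum to 0.221000, so
  P(overloaded truck | strain alarm, structural fatigue) = 0.221000 / 0.620600 ≈ 0.3561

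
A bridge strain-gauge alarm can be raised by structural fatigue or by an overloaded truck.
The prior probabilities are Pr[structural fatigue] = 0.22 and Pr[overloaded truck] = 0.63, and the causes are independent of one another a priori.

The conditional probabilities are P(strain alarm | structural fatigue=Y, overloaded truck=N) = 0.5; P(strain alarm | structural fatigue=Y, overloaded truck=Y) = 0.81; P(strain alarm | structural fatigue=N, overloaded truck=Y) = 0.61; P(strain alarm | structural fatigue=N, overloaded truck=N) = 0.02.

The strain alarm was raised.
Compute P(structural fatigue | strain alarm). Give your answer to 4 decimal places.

P(structural fatigue | strain alarm) ≈ 0.3336

Weight on structural fatigue=true, given the evidence: 0.040700 + 0.112266 = 0.152966
The normalizing constant is 0.02·0.78·0.37 + 0.61·0.78·0.63 + 0.5·0.22·0.37 + 0.81·0.22·0.63 = 0.458492
Posterior = 0.152966 / 0.458492 ≈ 0.3336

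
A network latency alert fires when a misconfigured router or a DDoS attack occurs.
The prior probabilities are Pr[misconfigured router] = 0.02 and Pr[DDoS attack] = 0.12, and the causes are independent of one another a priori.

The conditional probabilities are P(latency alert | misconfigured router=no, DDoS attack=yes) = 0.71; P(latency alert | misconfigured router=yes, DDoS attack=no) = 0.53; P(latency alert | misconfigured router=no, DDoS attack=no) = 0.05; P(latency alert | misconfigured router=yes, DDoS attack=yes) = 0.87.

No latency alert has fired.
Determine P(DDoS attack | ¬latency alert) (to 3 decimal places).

Sum P(¬latency alert|·) weighted by the priors over the 4 (misconfigured router, DDoS attack) configurations:
  P(¬latency alert) = 0.95×0.98×0.88 + 0.29×0.98×0.12 + 0.47×0.02×0.88 + 0.13×0.02×0.12
        = 0.819280 + 0.034104 + 0.008272 + 0.000312 = 0.861968
Keeping only the DDoS attack-present terms gives 0.034416, so
  P(DDoS attack | ¬latency alert) = 0.034416 / 0.861968 ≈ 0.040

P(DDoS attack | ¬latency alert) ≈ 0.040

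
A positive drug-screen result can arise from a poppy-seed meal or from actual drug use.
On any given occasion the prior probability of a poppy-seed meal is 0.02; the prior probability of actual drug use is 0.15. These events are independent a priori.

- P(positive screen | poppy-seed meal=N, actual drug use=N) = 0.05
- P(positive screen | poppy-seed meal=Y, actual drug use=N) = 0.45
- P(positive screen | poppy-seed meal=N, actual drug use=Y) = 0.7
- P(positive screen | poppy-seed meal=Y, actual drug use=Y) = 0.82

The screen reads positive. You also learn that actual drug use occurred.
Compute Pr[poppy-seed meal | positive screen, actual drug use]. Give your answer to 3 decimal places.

Pr[poppy-seed meal | positive screen, actual drug use] ≈ 0.023

P(positive screen | actual drug use) = 0.7*0.98 + 0.82*0.02 = 0.686000 + 0.016400 = 0.702400
Restricting to configurations with poppy-seed meal present: 0.82*0.02 = 0.016400.
P(poppy-seed meal | positive screen, actual drug use) = 0.016400 / 0.702400 ≈ 0.023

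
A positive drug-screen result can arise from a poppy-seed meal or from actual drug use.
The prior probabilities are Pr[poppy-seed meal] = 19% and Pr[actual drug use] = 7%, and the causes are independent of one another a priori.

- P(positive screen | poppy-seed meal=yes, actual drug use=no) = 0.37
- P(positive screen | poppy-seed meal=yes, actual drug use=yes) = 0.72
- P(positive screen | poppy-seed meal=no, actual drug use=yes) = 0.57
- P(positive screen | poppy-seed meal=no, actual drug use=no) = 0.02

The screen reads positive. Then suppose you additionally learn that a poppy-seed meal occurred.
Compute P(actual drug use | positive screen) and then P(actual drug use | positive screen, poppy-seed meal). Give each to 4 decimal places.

P(positive screen) = 0.02*0.81*0.93 + 0.57*0.81*0.07 + 0.37*0.19*0.93 + 0.72*0.19*0.07 = 0.015066 + 0.032319 + 0.065379 + 0.009576 = 0.122340
Of this, 0.041895 comes from 0.032319 + 0.009576 (the actual drug use=true cases).
So P(actual drug use | positive screen) = 0.041895/0.122340 ≈ 0.3424.

Now also conditioning on poppy-seed meal=true:
P(positive screen | poppy-seed meal) = 0.37·0.93 + 0.72·0.07 = 0.344100 + 0.050400 = 0.394500
The actual drug use-present share is 0.72·0.07 = 0.050400.
Hence the posterior is 0.050400/0.394500 ≈ 0.1278.

P(actual drug use | positive screen) ≈ 0.3424; P(actual drug use | positive screen, poppy-seed meal) ≈ 0.1278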